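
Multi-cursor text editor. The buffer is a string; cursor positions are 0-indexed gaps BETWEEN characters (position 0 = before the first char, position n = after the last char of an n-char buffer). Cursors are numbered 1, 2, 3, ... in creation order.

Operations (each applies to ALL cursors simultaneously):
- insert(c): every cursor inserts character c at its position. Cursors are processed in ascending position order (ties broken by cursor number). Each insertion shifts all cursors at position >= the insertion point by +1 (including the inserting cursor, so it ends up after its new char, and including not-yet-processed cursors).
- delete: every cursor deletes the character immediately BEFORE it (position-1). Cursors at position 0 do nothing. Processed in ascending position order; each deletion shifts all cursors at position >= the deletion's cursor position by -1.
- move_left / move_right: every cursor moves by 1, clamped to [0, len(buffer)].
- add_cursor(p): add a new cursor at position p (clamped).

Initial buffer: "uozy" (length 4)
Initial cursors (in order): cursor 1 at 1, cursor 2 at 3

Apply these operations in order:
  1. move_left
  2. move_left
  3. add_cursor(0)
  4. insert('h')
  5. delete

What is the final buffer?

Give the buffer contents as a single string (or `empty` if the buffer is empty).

After op 1 (move_left): buffer="uozy" (len 4), cursors c1@0 c2@2, authorship ....
After op 2 (move_left): buffer="uozy" (len 4), cursors c1@0 c2@1, authorship ....
After op 3 (add_cursor(0)): buffer="uozy" (len 4), cursors c1@0 c3@0 c2@1, authorship ....
After op 4 (insert('h')): buffer="hhuhozy" (len 7), cursors c1@2 c3@2 c2@4, authorship 13.2...
After op 5 (delete): buffer="uozy" (len 4), cursors c1@0 c3@0 c2@1, authorship ....

Answer: uozy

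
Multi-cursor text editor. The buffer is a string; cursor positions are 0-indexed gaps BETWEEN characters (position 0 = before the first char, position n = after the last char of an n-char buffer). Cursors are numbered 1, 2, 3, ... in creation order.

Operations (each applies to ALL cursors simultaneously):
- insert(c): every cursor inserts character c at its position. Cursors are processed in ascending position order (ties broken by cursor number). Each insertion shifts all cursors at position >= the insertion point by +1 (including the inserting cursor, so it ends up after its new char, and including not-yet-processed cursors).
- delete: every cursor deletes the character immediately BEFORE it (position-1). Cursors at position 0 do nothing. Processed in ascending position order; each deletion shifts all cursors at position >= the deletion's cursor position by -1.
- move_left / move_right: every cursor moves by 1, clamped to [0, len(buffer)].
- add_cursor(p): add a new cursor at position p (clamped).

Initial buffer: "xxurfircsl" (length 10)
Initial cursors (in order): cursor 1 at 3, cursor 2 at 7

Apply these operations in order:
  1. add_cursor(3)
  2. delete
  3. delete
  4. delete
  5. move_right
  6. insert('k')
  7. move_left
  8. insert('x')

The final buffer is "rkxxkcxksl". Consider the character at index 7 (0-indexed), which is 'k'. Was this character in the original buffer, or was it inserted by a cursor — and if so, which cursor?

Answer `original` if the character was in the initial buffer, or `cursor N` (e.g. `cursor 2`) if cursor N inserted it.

After op 1 (add_cursor(3)): buffer="xxurfircsl" (len 10), cursors c1@3 c3@3 c2@7, authorship ..........
After op 2 (delete): buffer="xrficsl" (len 7), cursors c1@1 c3@1 c2@4, authorship .......
After op 3 (delete): buffer="rfcsl" (len 5), cursors c1@0 c3@0 c2@2, authorship .....
After op 4 (delete): buffer="rcsl" (len 4), cursors c1@0 c3@0 c2@1, authorship ....
After op 5 (move_right): buffer="rcsl" (len 4), cursors c1@1 c3@1 c2@2, authorship ....
After op 6 (insert('k')): buffer="rkkcksl" (len 7), cursors c1@3 c3@3 c2@5, authorship .13.2..
After op 7 (move_left): buffer="rkkcksl" (len 7), cursors c1@2 c3@2 c2@4, authorship .13.2..
After op 8 (insert('x')): buffer="rkxxkcxksl" (len 10), cursors c1@4 c3@4 c2@7, authorship .1133.22..
Authorship (.=original, N=cursor N): . 1 1 3 3 . 2 2 . .
Index 7: author = 2

Answer: cursor 2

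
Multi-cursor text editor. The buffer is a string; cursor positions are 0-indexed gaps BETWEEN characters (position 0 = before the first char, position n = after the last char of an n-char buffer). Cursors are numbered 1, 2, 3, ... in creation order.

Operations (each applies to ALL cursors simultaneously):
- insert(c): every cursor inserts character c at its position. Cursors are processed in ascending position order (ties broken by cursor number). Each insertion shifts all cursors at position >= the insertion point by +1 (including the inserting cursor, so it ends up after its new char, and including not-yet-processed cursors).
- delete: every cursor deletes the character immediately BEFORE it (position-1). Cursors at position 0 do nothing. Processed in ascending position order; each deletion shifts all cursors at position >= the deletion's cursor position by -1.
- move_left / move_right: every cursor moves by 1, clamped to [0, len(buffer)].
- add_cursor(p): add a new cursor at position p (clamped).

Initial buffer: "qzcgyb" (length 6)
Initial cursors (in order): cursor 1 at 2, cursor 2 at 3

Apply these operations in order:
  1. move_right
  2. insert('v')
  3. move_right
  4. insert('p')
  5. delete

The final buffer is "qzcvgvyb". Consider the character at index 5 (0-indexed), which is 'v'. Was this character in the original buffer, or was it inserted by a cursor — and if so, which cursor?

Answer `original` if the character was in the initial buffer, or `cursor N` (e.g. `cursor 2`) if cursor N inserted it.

After op 1 (move_right): buffer="qzcgyb" (len 6), cursors c1@3 c2@4, authorship ......
After op 2 (insert('v')): buffer="qzcvgvyb" (len 8), cursors c1@4 c2@6, authorship ...1.2..
After op 3 (move_right): buffer="qzcvgvyb" (len 8), cursors c1@5 c2@7, authorship ...1.2..
After op 4 (insert('p')): buffer="qzcvgpvypb" (len 10), cursors c1@6 c2@9, authorship ...1.12.2.
After op 5 (delete): buffer="qzcvgvyb" (len 8), cursors c1@5 c2@7, authorship ...1.2..
Authorship (.=original, N=cursor N): . . . 1 . 2 . .
Index 5: author = 2

Answer: cursor 2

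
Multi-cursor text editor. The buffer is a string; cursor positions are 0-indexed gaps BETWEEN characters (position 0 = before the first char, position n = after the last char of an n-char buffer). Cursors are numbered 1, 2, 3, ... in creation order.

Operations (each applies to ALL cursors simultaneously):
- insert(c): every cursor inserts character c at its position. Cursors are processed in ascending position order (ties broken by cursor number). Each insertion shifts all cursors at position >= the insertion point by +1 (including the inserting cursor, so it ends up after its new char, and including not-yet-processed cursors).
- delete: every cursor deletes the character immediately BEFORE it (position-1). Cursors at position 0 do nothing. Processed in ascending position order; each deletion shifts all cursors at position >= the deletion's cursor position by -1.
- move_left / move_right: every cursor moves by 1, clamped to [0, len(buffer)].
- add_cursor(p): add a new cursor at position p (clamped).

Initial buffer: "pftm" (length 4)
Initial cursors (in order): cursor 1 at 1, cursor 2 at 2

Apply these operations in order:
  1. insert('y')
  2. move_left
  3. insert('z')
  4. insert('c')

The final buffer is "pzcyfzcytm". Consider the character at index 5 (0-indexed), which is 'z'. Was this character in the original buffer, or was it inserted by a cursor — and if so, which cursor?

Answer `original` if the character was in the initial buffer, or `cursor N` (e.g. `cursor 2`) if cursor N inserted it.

Answer: cursor 2

Derivation:
After op 1 (insert('y')): buffer="pyfytm" (len 6), cursors c1@2 c2@4, authorship .1.2..
After op 2 (move_left): buffer="pyfytm" (len 6), cursors c1@1 c2@3, authorship .1.2..
After op 3 (insert('z')): buffer="pzyfzytm" (len 8), cursors c1@2 c2@5, authorship .11.22..
After op 4 (insert('c')): buffer="pzcyfzcytm" (len 10), cursors c1@3 c2@7, authorship .111.222..
Authorship (.=original, N=cursor N): . 1 1 1 . 2 2 2 . .
Index 5: author = 2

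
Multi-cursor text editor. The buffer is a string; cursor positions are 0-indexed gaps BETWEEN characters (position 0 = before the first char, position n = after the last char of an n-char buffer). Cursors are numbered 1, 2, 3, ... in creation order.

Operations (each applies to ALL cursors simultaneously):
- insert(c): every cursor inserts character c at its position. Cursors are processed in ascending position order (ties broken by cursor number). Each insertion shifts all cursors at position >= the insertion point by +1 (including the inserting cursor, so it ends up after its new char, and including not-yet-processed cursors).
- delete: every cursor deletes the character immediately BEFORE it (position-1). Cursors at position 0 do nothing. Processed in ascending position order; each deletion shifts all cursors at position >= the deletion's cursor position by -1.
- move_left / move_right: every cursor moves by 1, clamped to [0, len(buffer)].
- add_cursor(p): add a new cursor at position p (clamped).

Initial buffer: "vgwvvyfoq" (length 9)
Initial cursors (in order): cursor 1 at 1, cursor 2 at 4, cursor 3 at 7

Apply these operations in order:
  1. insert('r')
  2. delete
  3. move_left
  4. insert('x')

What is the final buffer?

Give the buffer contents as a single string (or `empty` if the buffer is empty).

Answer: xvgwxvvyxfoq

Derivation:
After op 1 (insert('r')): buffer="vrgwvrvyfroq" (len 12), cursors c1@2 c2@6 c3@10, authorship .1...2...3..
After op 2 (delete): buffer="vgwvvyfoq" (len 9), cursors c1@1 c2@4 c3@7, authorship .........
After op 3 (move_left): buffer="vgwvvyfoq" (len 9), cursors c1@0 c2@3 c3@6, authorship .........
After op 4 (insert('x')): buffer="xvgwxvvyxfoq" (len 12), cursors c1@1 c2@5 c3@9, authorship 1...2...3...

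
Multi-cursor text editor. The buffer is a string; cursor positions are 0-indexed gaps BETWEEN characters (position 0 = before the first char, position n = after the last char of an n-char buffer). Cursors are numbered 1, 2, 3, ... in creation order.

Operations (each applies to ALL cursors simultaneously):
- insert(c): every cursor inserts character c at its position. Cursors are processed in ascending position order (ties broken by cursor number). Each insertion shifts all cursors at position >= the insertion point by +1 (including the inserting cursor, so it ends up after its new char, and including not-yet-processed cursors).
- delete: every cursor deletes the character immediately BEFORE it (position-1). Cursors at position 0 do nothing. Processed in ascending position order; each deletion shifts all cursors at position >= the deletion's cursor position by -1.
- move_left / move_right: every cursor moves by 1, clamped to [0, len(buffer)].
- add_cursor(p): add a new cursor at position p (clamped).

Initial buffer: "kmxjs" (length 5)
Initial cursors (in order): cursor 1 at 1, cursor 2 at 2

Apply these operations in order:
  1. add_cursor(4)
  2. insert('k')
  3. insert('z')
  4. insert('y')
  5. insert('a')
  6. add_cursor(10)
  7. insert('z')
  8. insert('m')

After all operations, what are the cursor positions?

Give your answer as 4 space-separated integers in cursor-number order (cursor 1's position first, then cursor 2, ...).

After op 1 (add_cursor(4)): buffer="kmxjs" (len 5), cursors c1@1 c2@2 c3@4, authorship .....
After op 2 (insert('k')): buffer="kkmkxjks" (len 8), cursors c1@2 c2@4 c3@7, authorship .1.2..3.
After op 3 (insert('z')): buffer="kkzmkzxjkzs" (len 11), cursors c1@3 c2@6 c3@10, authorship .11.22..33.
After op 4 (insert('y')): buffer="kkzymkzyxjkzys" (len 14), cursors c1@4 c2@8 c3@13, authorship .111.222..333.
After op 5 (insert('a')): buffer="kkzyamkzyaxjkzyas" (len 17), cursors c1@5 c2@10 c3@16, authorship .1111.2222..3333.
After op 6 (add_cursor(10)): buffer="kkzyamkzyaxjkzyas" (len 17), cursors c1@5 c2@10 c4@10 c3@16, authorship .1111.2222..3333.
After op 7 (insert('z')): buffer="kkzyazmkzyazzxjkzyazs" (len 21), cursors c1@6 c2@13 c4@13 c3@20, authorship .11111.222224..33333.
After op 8 (insert('m')): buffer="kkzyazmmkzyazzmmxjkzyazms" (len 25), cursors c1@7 c2@16 c4@16 c3@24, authorship .111111.22222424..333333.

Answer: 7 16 24 16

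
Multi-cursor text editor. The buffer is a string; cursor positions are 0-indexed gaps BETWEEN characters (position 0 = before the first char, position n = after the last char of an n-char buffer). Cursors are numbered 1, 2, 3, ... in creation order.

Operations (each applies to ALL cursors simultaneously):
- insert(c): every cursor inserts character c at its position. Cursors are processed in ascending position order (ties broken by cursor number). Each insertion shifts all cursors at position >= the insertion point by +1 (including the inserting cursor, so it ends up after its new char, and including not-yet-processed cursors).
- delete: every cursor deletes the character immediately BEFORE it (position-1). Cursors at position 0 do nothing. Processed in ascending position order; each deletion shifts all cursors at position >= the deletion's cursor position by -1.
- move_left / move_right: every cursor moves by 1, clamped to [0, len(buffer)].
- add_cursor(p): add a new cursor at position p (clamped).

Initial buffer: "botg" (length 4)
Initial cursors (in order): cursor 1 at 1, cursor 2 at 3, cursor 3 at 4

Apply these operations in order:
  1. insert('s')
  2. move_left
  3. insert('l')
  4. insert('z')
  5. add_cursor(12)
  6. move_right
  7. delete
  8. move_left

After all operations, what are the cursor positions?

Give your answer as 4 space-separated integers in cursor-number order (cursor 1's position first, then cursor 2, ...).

Answer: 2 6 8 8

Derivation:
After op 1 (insert('s')): buffer="bsotsgs" (len 7), cursors c1@2 c2@5 c3@7, authorship .1..2.3
After op 2 (move_left): buffer="bsotsgs" (len 7), cursors c1@1 c2@4 c3@6, authorship .1..2.3
After op 3 (insert('l')): buffer="blsotlsgls" (len 10), cursors c1@2 c2@6 c3@9, authorship .11..22.33
After op 4 (insert('z')): buffer="blzsotlzsglzs" (len 13), cursors c1@3 c2@8 c3@12, authorship .111..222.333
After op 5 (add_cursor(12)): buffer="blzsotlzsglzs" (len 13), cursors c1@3 c2@8 c3@12 c4@12, authorship .111..222.333
After op 6 (move_right): buffer="blzsotlzsglzs" (len 13), cursors c1@4 c2@9 c3@13 c4@13, authorship .111..222.333
After op 7 (delete): buffer="blzotlzgl" (len 9), cursors c1@3 c2@7 c3@9 c4@9, authorship .11..22.3
After op 8 (move_left): buffer="blzotlzgl" (len 9), cursors c1@2 c2@6 c3@8 c4@8, authorship .11..22.3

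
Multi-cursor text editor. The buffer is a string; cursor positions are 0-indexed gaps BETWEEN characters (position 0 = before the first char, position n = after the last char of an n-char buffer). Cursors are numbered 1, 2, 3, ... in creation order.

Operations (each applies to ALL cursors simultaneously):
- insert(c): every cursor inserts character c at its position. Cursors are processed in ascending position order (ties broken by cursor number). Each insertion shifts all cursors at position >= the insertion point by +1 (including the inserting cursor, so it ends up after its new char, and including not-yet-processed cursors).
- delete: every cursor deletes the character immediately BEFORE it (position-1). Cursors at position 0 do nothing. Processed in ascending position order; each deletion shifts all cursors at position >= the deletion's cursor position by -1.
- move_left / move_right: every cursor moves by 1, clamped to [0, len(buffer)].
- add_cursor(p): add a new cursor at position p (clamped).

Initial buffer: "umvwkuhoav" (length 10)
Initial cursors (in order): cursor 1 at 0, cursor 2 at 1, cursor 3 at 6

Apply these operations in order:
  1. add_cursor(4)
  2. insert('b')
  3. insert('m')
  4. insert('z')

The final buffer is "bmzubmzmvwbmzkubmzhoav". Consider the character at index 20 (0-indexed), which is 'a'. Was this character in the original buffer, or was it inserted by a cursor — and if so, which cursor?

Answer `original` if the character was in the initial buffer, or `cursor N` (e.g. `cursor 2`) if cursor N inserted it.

After op 1 (add_cursor(4)): buffer="umvwkuhoav" (len 10), cursors c1@0 c2@1 c4@4 c3@6, authorship ..........
After op 2 (insert('b')): buffer="bubmvwbkubhoav" (len 14), cursors c1@1 c2@3 c4@7 c3@10, authorship 1.2...4..3....
After op 3 (insert('m')): buffer="bmubmmvwbmkubmhoav" (len 18), cursors c1@2 c2@5 c4@10 c3@14, authorship 11.22...44..33....
After op 4 (insert('z')): buffer="bmzubmzmvwbmzkubmzhoav" (len 22), cursors c1@3 c2@7 c4@13 c3@18, authorship 111.222...444..333....
Authorship (.=original, N=cursor N): 1 1 1 . 2 2 2 . . . 4 4 4 . . 3 3 3 . . . .
Index 20: author = original

Answer: original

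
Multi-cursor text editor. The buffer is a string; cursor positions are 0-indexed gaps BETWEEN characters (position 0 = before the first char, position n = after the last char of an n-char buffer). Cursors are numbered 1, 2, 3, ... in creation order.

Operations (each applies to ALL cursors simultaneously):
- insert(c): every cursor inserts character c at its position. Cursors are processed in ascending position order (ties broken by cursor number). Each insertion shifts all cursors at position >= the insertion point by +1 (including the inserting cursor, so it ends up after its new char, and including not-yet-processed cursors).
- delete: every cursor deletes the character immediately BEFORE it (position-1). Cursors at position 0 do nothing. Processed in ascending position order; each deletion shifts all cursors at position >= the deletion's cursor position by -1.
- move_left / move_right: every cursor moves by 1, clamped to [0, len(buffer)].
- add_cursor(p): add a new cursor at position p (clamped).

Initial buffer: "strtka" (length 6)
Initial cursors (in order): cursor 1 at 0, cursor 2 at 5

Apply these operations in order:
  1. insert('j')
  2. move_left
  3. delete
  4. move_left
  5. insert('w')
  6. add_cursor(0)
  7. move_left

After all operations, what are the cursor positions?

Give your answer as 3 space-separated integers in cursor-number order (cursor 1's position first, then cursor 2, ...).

After op 1 (insert('j')): buffer="jstrtkja" (len 8), cursors c1@1 c2@7, authorship 1.....2.
After op 2 (move_left): buffer="jstrtkja" (len 8), cursors c1@0 c2@6, authorship 1.....2.
After op 3 (delete): buffer="jstrtja" (len 7), cursors c1@0 c2@5, authorship 1....2.
After op 4 (move_left): buffer="jstrtja" (len 7), cursors c1@0 c2@4, authorship 1....2.
After op 5 (insert('w')): buffer="wjstrwtja" (len 9), cursors c1@1 c2@6, authorship 11...2.2.
After op 6 (add_cursor(0)): buffer="wjstrwtja" (len 9), cursors c3@0 c1@1 c2@6, authorship 11...2.2.
After op 7 (move_left): buffer="wjstrwtja" (len 9), cursors c1@0 c3@0 c2@5, authorship 11...2.2.

Answer: 0 5 0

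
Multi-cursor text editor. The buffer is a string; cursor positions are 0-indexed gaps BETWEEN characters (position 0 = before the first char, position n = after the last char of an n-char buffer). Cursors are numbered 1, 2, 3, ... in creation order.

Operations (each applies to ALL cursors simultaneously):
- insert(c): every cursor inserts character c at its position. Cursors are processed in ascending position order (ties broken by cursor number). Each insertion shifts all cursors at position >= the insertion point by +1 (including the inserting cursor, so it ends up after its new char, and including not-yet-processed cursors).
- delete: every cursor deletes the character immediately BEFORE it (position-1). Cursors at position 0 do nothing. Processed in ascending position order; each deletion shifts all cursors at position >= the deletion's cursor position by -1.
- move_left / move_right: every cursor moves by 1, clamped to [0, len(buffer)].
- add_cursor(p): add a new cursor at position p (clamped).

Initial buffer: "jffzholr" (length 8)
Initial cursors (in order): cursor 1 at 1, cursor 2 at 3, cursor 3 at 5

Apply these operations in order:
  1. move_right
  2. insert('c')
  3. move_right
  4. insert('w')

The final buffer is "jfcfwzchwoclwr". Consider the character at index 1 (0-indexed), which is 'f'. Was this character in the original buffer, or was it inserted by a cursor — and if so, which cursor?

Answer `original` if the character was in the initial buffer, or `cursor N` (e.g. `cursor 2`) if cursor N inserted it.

After op 1 (move_right): buffer="jffzholr" (len 8), cursors c1@2 c2@4 c3@6, authorship ........
After op 2 (insert('c')): buffer="jfcfzchoclr" (len 11), cursors c1@3 c2@6 c3@9, authorship ..1..2..3..
After op 3 (move_right): buffer="jfcfzchoclr" (len 11), cursors c1@4 c2@7 c3@10, authorship ..1..2..3..
After op 4 (insert('w')): buffer="jfcfwzchwoclwr" (len 14), cursors c1@5 c2@9 c3@13, authorship ..1.1.2.2.3.3.
Authorship (.=original, N=cursor N): . . 1 . 1 . 2 . 2 . 3 . 3 .
Index 1: author = original

Answer: original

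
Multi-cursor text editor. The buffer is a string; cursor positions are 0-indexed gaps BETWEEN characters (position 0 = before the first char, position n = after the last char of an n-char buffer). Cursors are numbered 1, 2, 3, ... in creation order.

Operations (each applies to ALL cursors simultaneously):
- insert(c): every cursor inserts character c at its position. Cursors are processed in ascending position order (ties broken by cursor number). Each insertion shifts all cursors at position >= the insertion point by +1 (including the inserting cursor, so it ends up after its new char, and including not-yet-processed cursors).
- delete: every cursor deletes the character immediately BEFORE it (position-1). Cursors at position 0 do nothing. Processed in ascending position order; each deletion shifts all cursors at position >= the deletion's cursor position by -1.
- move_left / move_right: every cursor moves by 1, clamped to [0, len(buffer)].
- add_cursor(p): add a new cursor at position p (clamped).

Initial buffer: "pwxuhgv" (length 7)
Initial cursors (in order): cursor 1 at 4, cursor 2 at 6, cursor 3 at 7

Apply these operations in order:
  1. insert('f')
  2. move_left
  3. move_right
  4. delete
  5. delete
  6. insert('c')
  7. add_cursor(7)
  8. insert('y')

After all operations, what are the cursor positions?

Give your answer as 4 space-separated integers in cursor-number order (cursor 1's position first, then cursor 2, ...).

Answer: 5 11 11 11

Derivation:
After op 1 (insert('f')): buffer="pwxufhgfvf" (len 10), cursors c1@5 c2@8 c3@10, authorship ....1..2.3
After op 2 (move_left): buffer="pwxufhgfvf" (len 10), cursors c1@4 c2@7 c3@9, authorship ....1..2.3
After op 3 (move_right): buffer="pwxufhgfvf" (len 10), cursors c1@5 c2@8 c3@10, authorship ....1..2.3
After op 4 (delete): buffer="pwxuhgv" (len 7), cursors c1@4 c2@6 c3@7, authorship .......
After op 5 (delete): buffer="pwxh" (len 4), cursors c1@3 c2@4 c3@4, authorship ....
After op 6 (insert('c')): buffer="pwxchcc" (len 7), cursors c1@4 c2@7 c3@7, authorship ...1.23
After op 7 (add_cursor(7)): buffer="pwxchcc" (len 7), cursors c1@4 c2@7 c3@7 c4@7, authorship ...1.23
After op 8 (insert('y')): buffer="pwxcyhccyyy" (len 11), cursors c1@5 c2@11 c3@11 c4@11, authorship ...11.23234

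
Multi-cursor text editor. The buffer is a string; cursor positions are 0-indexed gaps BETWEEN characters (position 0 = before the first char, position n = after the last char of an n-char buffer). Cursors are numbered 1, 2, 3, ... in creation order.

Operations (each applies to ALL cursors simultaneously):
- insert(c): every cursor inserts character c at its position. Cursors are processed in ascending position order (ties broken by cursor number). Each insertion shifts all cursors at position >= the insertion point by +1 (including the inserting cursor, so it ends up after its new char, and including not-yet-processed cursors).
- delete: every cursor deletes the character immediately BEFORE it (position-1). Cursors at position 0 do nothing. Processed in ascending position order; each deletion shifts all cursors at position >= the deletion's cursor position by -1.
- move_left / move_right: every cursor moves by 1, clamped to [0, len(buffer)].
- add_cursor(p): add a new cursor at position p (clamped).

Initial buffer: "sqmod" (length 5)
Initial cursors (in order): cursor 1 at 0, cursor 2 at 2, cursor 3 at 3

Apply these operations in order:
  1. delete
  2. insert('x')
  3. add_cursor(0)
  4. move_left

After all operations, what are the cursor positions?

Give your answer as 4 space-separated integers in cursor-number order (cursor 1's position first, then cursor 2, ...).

Answer: 0 3 3 0

Derivation:
After op 1 (delete): buffer="sod" (len 3), cursors c1@0 c2@1 c3@1, authorship ...
After op 2 (insert('x')): buffer="xsxxod" (len 6), cursors c1@1 c2@4 c3@4, authorship 1.23..
After op 3 (add_cursor(0)): buffer="xsxxod" (len 6), cursors c4@0 c1@1 c2@4 c3@4, authorship 1.23..
After op 4 (move_left): buffer="xsxxod" (len 6), cursors c1@0 c4@0 c2@3 c3@3, authorship 1.23..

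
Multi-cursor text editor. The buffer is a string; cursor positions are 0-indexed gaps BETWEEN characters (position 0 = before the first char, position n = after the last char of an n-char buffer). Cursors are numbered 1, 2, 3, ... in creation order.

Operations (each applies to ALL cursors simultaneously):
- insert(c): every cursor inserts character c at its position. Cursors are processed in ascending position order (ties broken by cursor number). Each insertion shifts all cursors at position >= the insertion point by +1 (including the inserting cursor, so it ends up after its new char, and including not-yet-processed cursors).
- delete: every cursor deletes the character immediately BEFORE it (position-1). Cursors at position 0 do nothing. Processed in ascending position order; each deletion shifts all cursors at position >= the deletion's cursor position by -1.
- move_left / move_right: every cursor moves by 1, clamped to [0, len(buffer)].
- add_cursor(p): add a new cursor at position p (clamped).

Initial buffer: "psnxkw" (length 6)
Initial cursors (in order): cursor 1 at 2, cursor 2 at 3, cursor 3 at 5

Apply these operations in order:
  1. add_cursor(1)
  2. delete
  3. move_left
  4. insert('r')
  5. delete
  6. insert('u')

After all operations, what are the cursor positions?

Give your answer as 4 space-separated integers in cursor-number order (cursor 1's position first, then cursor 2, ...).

Answer: 4 4 4 4

Derivation:
After op 1 (add_cursor(1)): buffer="psnxkw" (len 6), cursors c4@1 c1@2 c2@3 c3@5, authorship ......
After op 2 (delete): buffer="xw" (len 2), cursors c1@0 c2@0 c4@0 c3@1, authorship ..
After op 3 (move_left): buffer="xw" (len 2), cursors c1@0 c2@0 c3@0 c4@0, authorship ..
After op 4 (insert('r')): buffer="rrrrxw" (len 6), cursors c1@4 c2@4 c3@4 c4@4, authorship 1234..
After op 5 (delete): buffer="xw" (len 2), cursors c1@0 c2@0 c3@0 c4@0, authorship ..
After op 6 (insert('u')): buffer="uuuuxw" (len 6), cursors c1@4 c2@4 c3@4 c4@4, authorship 1234..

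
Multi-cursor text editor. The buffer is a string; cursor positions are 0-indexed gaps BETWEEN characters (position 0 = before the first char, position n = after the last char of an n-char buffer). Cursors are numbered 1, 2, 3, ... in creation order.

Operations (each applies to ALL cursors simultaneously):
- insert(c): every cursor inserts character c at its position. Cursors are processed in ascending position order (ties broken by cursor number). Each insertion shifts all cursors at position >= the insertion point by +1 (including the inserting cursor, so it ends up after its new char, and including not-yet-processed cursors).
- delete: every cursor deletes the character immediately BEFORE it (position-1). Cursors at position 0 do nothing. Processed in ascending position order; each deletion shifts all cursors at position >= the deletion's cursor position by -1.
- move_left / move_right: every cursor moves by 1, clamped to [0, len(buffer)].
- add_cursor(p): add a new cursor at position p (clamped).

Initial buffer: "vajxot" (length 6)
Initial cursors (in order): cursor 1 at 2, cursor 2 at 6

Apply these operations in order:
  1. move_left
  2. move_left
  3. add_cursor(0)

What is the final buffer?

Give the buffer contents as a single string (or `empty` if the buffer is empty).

Answer: vajxot

Derivation:
After op 1 (move_left): buffer="vajxot" (len 6), cursors c1@1 c2@5, authorship ......
After op 2 (move_left): buffer="vajxot" (len 6), cursors c1@0 c2@4, authorship ......
After op 3 (add_cursor(0)): buffer="vajxot" (len 6), cursors c1@0 c3@0 c2@4, authorship ......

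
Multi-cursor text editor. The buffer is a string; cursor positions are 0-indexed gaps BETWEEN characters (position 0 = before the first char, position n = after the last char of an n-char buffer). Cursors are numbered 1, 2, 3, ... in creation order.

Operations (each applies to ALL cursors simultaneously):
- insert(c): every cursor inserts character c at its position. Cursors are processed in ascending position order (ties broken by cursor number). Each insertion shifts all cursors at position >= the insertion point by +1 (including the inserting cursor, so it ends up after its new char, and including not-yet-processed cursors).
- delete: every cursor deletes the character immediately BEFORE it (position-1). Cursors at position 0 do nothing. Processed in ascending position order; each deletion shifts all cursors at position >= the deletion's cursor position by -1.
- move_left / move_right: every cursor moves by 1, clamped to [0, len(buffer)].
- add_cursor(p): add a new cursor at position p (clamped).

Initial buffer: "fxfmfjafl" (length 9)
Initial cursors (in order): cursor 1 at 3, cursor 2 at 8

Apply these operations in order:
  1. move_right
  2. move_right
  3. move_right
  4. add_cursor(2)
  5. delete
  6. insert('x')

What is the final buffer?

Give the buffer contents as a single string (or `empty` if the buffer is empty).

Answer: fxfmfxafx

Derivation:
After op 1 (move_right): buffer="fxfmfjafl" (len 9), cursors c1@4 c2@9, authorship .........
After op 2 (move_right): buffer="fxfmfjafl" (len 9), cursors c1@5 c2@9, authorship .........
After op 3 (move_right): buffer="fxfmfjafl" (len 9), cursors c1@6 c2@9, authorship .........
After op 4 (add_cursor(2)): buffer="fxfmfjafl" (len 9), cursors c3@2 c1@6 c2@9, authorship .........
After op 5 (delete): buffer="ffmfaf" (len 6), cursors c3@1 c1@4 c2@6, authorship ......
After op 6 (insert('x')): buffer="fxfmfxafx" (len 9), cursors c3@2 c1@6 c2@9, authorship .3...1..2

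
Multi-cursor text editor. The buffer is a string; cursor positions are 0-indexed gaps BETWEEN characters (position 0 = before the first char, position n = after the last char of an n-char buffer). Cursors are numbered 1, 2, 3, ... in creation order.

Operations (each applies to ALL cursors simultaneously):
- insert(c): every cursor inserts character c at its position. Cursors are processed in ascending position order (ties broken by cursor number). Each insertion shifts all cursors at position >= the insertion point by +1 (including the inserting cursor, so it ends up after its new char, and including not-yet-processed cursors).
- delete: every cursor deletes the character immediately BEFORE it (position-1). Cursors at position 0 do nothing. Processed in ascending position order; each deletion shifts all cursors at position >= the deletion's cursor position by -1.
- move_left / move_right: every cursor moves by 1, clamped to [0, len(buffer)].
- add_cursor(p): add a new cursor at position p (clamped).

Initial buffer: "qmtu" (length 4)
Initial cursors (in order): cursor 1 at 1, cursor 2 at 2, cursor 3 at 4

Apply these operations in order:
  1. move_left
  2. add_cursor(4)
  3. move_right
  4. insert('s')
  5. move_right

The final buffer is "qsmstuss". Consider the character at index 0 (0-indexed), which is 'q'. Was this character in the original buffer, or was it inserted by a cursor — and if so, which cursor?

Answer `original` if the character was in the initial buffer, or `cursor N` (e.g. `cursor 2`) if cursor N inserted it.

Answer: original

Derivation:
After op 1 (move_left): buffer="qmtu" (len 4), cursors c1@0 c2@1 c3@3, authorship ....
After op 2 (add_cursor(4)): buffer="qmtu" (len 4), cursors c1@0 c2@1 c3@3 c4@4, authorship ....
After op 3 (move_right): buffer="qmtu" (len 4), cursors c1@1 c2@2 c3@4 c4@4, authorship ....
After op 4 (insert('s')): buffer="qsmstuss" (len 8), cursors c1@2 c2@4 c3@8 c4@8, authorship .1.2..34
After op 5 (move_right): buffer="qsmstuss" (len 8), cursors c1@3 c2@5 c3@8 c4@8, authorship .1.2..34
Authorship (.=original, N=cursor N): . 1 . 2 . . 3 4
Index 0: author = original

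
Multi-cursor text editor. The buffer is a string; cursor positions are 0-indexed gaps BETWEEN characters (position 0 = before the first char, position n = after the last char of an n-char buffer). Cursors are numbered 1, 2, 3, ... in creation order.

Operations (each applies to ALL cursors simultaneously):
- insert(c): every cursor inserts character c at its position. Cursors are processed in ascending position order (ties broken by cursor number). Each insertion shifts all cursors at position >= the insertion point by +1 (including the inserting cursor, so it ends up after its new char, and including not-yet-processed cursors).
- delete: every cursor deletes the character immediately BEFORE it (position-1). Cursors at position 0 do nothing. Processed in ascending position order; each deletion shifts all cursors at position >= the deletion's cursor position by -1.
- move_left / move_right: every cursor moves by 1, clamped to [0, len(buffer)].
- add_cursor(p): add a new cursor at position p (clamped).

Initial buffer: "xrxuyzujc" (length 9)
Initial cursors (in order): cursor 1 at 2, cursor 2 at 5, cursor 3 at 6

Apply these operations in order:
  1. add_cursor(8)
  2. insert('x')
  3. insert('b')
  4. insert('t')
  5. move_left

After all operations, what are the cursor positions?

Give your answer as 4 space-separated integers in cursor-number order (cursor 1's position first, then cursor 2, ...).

Answer: 4 10 14 19

Derivation:
After op 1 (add_cursor(8)): buffer="xrxuyzujc" (len 9), cursors c1@2 c2@5 c3@6 c4@8, authorship .........
After op 2 (insert('x')): buffer="xrxxuyxzxujxc" (len 13), cursors c1@3 c2@7 c3@9 c4@12, authorship ..1...2.3..4.
After op 3 (insert('b')): buffer="xrxbxuyxbzxbujxbc" (len 17), cursors c1@4 c2@9 c3@12 c4@16, authorship ..11...22.33..44.
After op 4 (insert('t')): buffer="xrxbtxuyxbtzxbtujxbtc" (len 21), cursors c1@5 c2@11 c3@15 c4@20, authorship ..111...222.333..444.
After op 5 (move_left): buffer="xrxbtxuyxbtzxbtujxbtc" (len 21), cursors c1@4 c2@10 c3@14 c4@19, authorship ..111...222.333..444.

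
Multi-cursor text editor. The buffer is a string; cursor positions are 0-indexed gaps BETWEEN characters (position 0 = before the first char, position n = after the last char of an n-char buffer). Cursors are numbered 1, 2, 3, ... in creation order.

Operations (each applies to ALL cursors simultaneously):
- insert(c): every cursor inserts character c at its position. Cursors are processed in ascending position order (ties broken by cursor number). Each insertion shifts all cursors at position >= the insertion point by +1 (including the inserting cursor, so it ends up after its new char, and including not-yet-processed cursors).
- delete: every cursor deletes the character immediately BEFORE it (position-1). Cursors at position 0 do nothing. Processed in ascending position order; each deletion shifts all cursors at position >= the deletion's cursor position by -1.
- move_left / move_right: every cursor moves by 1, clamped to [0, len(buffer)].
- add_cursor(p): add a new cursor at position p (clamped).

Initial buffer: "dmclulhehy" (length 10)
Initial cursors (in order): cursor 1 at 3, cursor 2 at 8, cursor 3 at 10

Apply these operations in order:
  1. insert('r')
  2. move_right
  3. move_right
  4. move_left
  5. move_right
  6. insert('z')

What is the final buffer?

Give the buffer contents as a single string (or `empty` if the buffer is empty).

After op 1 (insert('r')): buffer="dmcrlulherhyr" (len 13), cursors c1@4 c2@10 c3@13, authorship ...1.....2..3
After op 2 (move_right): buffer="dmcrlulherhyr" (len 13), cursors c1@5 c2@11 c3@13, authorship ...1.....2..3
After op 3 (move_right): buffer="dmcrlulherhyr" (len 13), cursors c1@6 c2@12 c3@13, authorship ...1.....2..3
After op 4 (move_left): buffer="dmcrlulherhyr" (len 13), cursors c1@5 c2@11 c3@12, authorship ...1.....2..3
After op 5 (move_right): buffer="dmcrlulherhyr" (len 13), cursors c1@6 c2@12 c3@13, authorship ...1.....2..3
After op 6 (insert('z')): buffer="dmcrluzlherhyzrz" (len 16), cursors c1@7 c2@14 c3@16, authorship ...1..1...2..233

Answer: dmcrluzlherhyzrz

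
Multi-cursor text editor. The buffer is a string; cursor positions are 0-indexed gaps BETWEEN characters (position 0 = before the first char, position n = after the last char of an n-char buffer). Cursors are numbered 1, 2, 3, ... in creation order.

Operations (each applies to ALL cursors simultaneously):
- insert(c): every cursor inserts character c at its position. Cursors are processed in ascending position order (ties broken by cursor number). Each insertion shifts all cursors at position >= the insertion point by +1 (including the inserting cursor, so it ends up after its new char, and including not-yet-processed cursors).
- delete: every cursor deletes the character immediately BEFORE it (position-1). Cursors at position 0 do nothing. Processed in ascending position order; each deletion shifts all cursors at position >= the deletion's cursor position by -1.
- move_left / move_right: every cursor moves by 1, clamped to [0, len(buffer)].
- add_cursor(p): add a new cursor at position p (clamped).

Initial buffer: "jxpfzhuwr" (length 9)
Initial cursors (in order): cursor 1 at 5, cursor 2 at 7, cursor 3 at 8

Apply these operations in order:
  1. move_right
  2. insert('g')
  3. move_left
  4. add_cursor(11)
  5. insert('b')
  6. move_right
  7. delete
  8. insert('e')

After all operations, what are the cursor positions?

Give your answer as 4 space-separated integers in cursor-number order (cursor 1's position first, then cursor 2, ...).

Answer: 8 12 16 16

Derivation:
After op 1 (move_right): buffer="jxpfzhuwr" (len 9), cursors c1@6 c2@8 c3@9, authorship .........
After op 2 (insert('g')): buffer="jxpfzhguwgrg" (len 12), cursors c1@7 c2@10 c3@12, authorship ......1..2.3
After op 3 (move_left): buffer="jxpfzhguwgrg" (len 12), cursors c1@6 c2@9 c3@11, authorship ......1..2.3
After op 4 (add_cursor(11)): buffer="jxpfzhguwgrg" (len 12), cursors c1@6 c2@9 c3@11 c4@11, authorship ......1..2.3
After op 5 (insert('b')): buffer="jxpfzhbguwbgrbbg" (len 16), cursors c1@7 c2@11 c3@15 c4@15, authorship ......11..22.343
After op 6 (move_right): buffer="jxpfzhbguwbgrbbg" (len 16), cursors c1@8 c2@12 c3@16 c4@16, authorship ......11..22.343
After op 7 (delete): buffer="jxpfzhbuwbrb" (len 12), cursors c1@7 c2@10 c3@12 c4@12, authorship ......1..2.3
After op 8 (insert('e')): buffer="jxpfzhbeuwberbee" (len 16), cursors c1@8 c2@12 c3@16 c4@16, authorship ......11..22.334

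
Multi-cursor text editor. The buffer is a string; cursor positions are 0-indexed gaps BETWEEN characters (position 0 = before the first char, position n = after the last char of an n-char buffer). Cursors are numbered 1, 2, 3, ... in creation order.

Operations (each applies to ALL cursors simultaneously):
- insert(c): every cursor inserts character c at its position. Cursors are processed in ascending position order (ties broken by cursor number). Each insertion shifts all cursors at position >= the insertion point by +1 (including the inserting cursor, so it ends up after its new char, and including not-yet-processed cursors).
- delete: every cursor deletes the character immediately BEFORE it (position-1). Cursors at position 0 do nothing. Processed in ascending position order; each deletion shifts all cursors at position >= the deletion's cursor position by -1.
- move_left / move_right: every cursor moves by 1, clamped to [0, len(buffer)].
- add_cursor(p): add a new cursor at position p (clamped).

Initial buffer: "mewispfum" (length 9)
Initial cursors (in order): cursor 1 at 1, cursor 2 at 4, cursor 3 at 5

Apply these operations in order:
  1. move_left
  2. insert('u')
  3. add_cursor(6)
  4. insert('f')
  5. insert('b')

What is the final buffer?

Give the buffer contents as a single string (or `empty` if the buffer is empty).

Answer: ufbmewufbifbufbspfum

Derivation:
After op 1 (move_left): buffer="mewispfum" (len 9), cursors c1@0 c2@3 c3@4, authorship .........
After op 2 (insert('u')): buffer="umewuiuspfum" (len 12), cursors c1@1 c2@5 c3@7, authorship 1...2.3.....
After op 3 (add_cursor(6)): buffer="umewuiuspfum" (len 12), cursors c1@1 c2@5 c4@6 c3@7, authorship 1...2.3.....
After op 4 (insert('f')): buffer="ufmewufifufspfum" (len 16), cursors c1@2 c2@7 c4@9 c3@11, authorship 11...22.433.....
After op 5 (insert('b')): buffer="ufbmewufbifbufbspfum" (len 20), cursors c1@3 c2@9 c4@12 c3@15, authorship 111...222.44333.....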